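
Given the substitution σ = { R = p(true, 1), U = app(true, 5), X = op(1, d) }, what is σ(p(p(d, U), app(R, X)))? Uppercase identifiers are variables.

p(p(d, app(true, 5)), app(p(true, 1), op(1, d)))

Replace each occurrence of R with p(true, 1).
Replace each occurrence of U with app(true, 5).
Replace each occurrence of X with op(1, d).
Result: p(p(d, app(true, 5)), app(p(true, 1), op(1, d))).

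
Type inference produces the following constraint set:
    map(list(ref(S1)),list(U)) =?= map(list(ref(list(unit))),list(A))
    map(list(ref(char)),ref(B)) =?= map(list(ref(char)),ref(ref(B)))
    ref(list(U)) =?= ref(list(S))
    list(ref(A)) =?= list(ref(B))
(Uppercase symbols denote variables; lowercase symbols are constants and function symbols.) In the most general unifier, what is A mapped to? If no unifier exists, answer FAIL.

FAIL

Decompose map/2: list(ref(S1)) =?= list(ref(list(unit))),  list(U) =?= list(A).
Decompose list/1: ref(S1) =?= ref(list(unit)).
Decompose ref/1: S1 =?= list(unit).
Bind S1 := list(unit); no other remaining equation mentions S1.
Decompose list/1: U =?= A.
Bind U := A; substituting into the one remaining equation that mentions U gives: ref(list(A)) =?= ref(list(S)).
Decompose map/2: list(ref(char)) =?= list(ref(char)),  ref(B) =?= ref(ref(B)).
Delete trivial equation list(ref(char)) =?= list(ref(char)).
Decompose ref/1: B =?= ref(B).
Occurs check fails: B occurs in ref(B); the equation B =?= ref(B) has no finite solution.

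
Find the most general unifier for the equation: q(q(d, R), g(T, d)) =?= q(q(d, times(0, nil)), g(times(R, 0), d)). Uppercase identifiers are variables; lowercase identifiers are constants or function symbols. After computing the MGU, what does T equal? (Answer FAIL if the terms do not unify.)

times(times(0, nil), 0)

Decompose q/2: q(d, R) =?= q(d, times(0, nil)),  g(T, d) =?= g(times(R, 0), d).
Decompose q/2: d =?= d,  R =?= times(0, nil).
Delete trivial equation d =?= d.
Bind R := times(0, nil); substituting into the remaining equation gives: g(T, d) =?= g(times(times(0, nil), 0), d).
Decompose g/2: T =?= times(times(0, nil), 0),  d =?= d.
Bind T := times(times(0, nil), 0); no other remaining equation mentions T.
Delete trivial equation d =?= d.
MGU = { R -> times(0, nil), T -> times(times(0, nil), 0) }, so T -> times(times(0, nil), 0).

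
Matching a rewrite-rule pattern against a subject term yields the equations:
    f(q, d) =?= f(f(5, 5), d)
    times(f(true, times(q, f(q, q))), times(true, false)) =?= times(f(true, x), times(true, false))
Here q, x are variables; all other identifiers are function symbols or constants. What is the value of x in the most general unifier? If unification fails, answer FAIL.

Decompose f/2: q =?= f(5, 5),  d =?= d.
Bind q := f(5, 5); substituting into the one remaining equation that mentions q gives: times(f(true, times(f(5, 5), f(f(5, 5), f(5, 5)))), times(true, false)) =?= times(f(true, x), times(true, false)).
Delete trivial equation d =?= d.
Decompose times/2: f(true, times(f(5, 5), f(f(5, 5), f(5, 5)))) =?= f(true, x),  times(true, false) =?= times(true, false).
Decompose f/2: true =?= true,  times(f(5, 5), f(f(5, 5), f(5, 5))) =?= x.
Delete trivial equation true =?= true.
Bind x := times(f(5, 5), f(f(5, 5), f(5, 5))); no other remaining equation mentions x.
Delete trivial equation times(true, false) =?= times(true, false).
MGU = { q ↦ f(5, 5), x ↦ times(f(5, 5), f(f(5, 5), f(5, 5))) }, so x ↦ times(f(5, 5), f(f(5, 5), f(5, 5))).

times(f(5, 5), f(f(5, 5), f(5, 5)))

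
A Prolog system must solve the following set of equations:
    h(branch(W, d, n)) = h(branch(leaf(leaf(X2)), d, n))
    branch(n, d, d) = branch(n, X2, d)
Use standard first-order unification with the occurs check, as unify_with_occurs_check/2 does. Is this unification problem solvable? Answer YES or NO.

Decompose h/1: branch(W, d, n) = branch(leaf(leaf(X2)), d, n).
Decompose branch/3: W = leaf(leaf(X2)),  d = d,  n = n.
Bind W := leaf(leaf(X2)); no other remaining equation mentions W.
Delete trivial equation d = d.
Delete trivial equation n = n.
Decompose branch/3: n = n,  d = X2,  d = d.
Delete trivial equation n = n.
Bind X2 := d; no other remaining equation mentions X2. Substituting into the earlier binding gives W := leaf(leaf(d)).
Delete trivial equation d = d.
No equations remain and no clash or occurs-check failure arose, so a unifier exists.

YES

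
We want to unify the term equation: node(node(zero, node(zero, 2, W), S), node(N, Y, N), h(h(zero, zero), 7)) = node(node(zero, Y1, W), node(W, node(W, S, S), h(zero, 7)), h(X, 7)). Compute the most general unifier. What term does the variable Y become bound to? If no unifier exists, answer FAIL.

Decompose node/3: node(zero, node(zero, 2, W), S) = node(zero, Y1, W),  node(N, Y, N) = node(W, node(W, S, S), h(zero, 7)),  h(h(zero, zero), 7) = h(X, 7).
Decompose node/3: zero = zero,  node(zero, 2, W) = Y1,  S = W.
Delete trivial equation zero = zero.
Bind Y1 := node(zero, 2, W); no other remaining equation mentions Y1.
Bind S := W; substituting into the one remaining equation that mentions S gives: node(N, Y, N) = node(W, node(W, W, W), h(zero, 7)).
Decompose node/3: N = W,  Y = node(W, W, W),  N = h(zero, 7).
Bind N := W; substituting into the one remaining equation that mentions N gives: W = h(zero, 7).
Bind Y := node(W, W, W); no other remaining equation mentions Y.
Bind W := h(zero, 7); no other remaining equation mentions W. Substituting into the earlier bindings gives Y1 := node(zero, 2, h(zero, 7)), S := h(zero, 7), N := h(zero, 7), Y := node(h(zero, 7), h(zero, 7), h(zero, 7)).
Decompose h/2: h(zero, zero) = X,  7 = 7.
Bind X := h(zero, zero); no other remaining equation mentions X.
Delete trivial equation 7 = 7.
MGU = { Y1 ↦ node(zero, 2, h(zero, 7)), S ↦ h(zero, 7), N ↦ h(zero, 7), Y ↦ node(h(zero, 7), h(zero, 7), h(zero, 7)), W ↦ h(zero, 7), X ↦ h(zero, zero) }, so Y ↦ node(h(zero, 7), h(zero, 7), h(zero, 7)).

node(h(zero, 7), h(zero, 7), h(zero, 7))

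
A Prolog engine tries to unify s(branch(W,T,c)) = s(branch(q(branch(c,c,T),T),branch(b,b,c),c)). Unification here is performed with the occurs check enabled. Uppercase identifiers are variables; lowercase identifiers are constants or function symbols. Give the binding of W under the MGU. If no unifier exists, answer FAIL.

q(branch(c,c,branch(b,b,c)),branch(b,b,c))

Decompose s/1: branch(W,T,c) = branch(q(branch(c,c,T),T),branch(b,b,c),c).
Decompose branch/3: W = q(branch(c,c,T),T),  T = branch(b,b,c),  c = c.
Bind W := q(branch(c,c,T),T); no other remaining equation mentions W.
Bind T := branch(b,b,c); no other remaining equation mentions T. Substituting into the earlier binding gives W := q(branch(c,c,branch(b,b,c)),branch(b,b,c)).
Delete trivial equation c = c.
MGU = { W -> q(branch(c,c,branch(b,b,c)),branch(b,b,c)), T -> branch(b,b,c) }, so W -> q(branch(c,c,branch(b,b,c)),branch(b,b,c)).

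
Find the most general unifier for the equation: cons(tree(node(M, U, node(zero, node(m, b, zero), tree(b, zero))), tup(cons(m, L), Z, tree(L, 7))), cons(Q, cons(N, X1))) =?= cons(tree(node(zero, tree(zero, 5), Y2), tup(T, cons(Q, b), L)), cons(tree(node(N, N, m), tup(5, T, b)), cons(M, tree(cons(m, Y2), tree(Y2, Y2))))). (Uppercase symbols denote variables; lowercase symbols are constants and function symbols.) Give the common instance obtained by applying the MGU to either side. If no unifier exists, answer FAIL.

FAIL

Decompose cons/2: tree(node(M, U, node(zero, node(m, b, zero), tree(b, zero))), tup(cons(m, L), Z, tree(L, 7))) =?= tree(node(zero, tree(zero, 5), Y2), tup(T, cons(Q, b), L)),  cons(Q, cons(N, X1)) =?= cons(tree(node(N, N, m), tup(5, T, b)), cons(M, tree(cons(m, Y2), tree(Y2, Y2)))).
Decompose tree/2: node(M, U, node(zero, node(m, b, zero), tree(b, zero))) =?= node(zero, tree(zero, 5), Y2),  tup(cons(m, L), Z, tree(L, 7)) =?= tup(T, cons(Q, b), L).
Decompose node/3: M =?= zero,  U =?= tree(zero, 5),  node(zero, node(m, b, zero), tree(b, zero)) =?= Y2.
Bind M := zero; substituting into the one remaining equation that mentions M gives: cons(Q, cons(N, X1)) =?= cons(tree(node(N, N, m), tup(5, T, b)), cons(zero, tree(cons(m, Y2), tree(Y2, Y2)))).
Bind U := tree(zero, 5); no other remaining equation mentions U.
Bind Y2 := node(zero, node(m, b, zero), tree(b, zero)); substituting into the one remaining equation that mentions Y2 gives: cons(Q, cons(N, X1)) =?= cons(tree(node(N, N, m), tup(5, T, b)), cons(zero, tree(cons(m, node(zero, node(m, b, zero), tree(b, zero))), tree(node(zero, node(m, b, zero), tree(b, zero)), node(zero, node(m, b, zero), tree(b, zero)))))).
Decompose tup/3: cons(m, L) =?= T,  Z =?= cons(Q, b),  tree(L, 7) =?= L.
Bind T := cons(m, L); substituting into the one remaining equation that mentions T gives: cons(Q, cons(N, X1)) =?= cons(tree(node(N, N, m), tup(5, cons(m, L), b)), cons(zero, tree(cons(m, node(zero, node(m, b, zero), tree(b, zero))), tree(node(zero, node(m, b, zero), tree(b, zero)), node(zero, node(m, b, zero), tree(b, zero)))))).
Bind Z := cons(Q, b); no other remaining equation mentions Z.
Occurs check fails: L occurs in tree(L, 7); the equation L =?= tree(L, 7) has no finite solution.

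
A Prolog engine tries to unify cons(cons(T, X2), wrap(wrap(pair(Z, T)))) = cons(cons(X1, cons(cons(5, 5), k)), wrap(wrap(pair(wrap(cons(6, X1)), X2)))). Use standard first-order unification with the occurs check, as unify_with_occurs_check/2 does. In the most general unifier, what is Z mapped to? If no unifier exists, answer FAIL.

Decompose cons/2: cons(T, X2) = cons(X1, cons(cons(5, 5), k)),  wrap(wrap(pair(Z, T))) = wrap(wrap(pair(wrap(cons(6, X1)), X2))).
Decompose cons/2: T = X1,  X2 = cons(cons(5, 5), k).
Bind T := X1; substituting into the one remaining equation that mentions T gives: wrap(wrap(pair(Z, X1))) = wrap(wrap(pair(wrap(cons(6, X1)), X2))).
Bind X2 := cons(cons(5, 5), k); substituting into the remaining equation gives: wrap(wrap(pair(Z, X1))) = wrap(wrap(pair(wrap(cons(6, X1)), cons(cons(5, 5), k)))).
Decompose wrap/1: wrap(pair(Z, X1)) = wrap(pair(wrap(cons(6, X1)), cons(cons(5, 5), k))).
Decompose wrap/1: pair(Z, X1) = pair(wrap(cons(6, X1)), cons(cons(5, 5), k)).
Decompose pair/2: Z = wrap(cons(6, X1)),  X1 = cons(cons(5, 5), k).
Bind Z := wrap(cons(6, X1)); no other remaining equation mentions Z.
Bind X1 := cons(cons(5, 5), k). Substituting into the earlier bindings gives T := cons(cons(5, 5), k), Z := wrap(cons(6, cons(cons(5, 5), k))).
MGU = { T ↦ cons(cons(5, 5), k), X2 ↦ cons(cons(5, 5), k), Z ↦ wrap(cons(6, cons(cons(5, 5), k))), X1 ↦ cons(cons(5, 5), k) }, so Z ↦ wrap(cons(6, cons(cons(5, 5), k))).

wrap(cons(6, cons(cons(5, 5), k)))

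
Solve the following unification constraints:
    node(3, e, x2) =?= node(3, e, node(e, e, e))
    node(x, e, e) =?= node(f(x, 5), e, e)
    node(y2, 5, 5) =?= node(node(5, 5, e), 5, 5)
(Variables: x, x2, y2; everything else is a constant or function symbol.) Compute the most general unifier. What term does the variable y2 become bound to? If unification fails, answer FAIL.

Decompose node/3: 3 =?= 3,  e =?= e,  x2 =?= node(e, e, e).
Delete trivial equation 3 =?= 3.
Delete trivial equation e =?= e.
Bind x2 := node(e, e, e); no other remaining equation mentions x2.
Decompose node/3: x =?= f(x, 5),  e =?= e,  e =?= e.
Occurs check fails: x occurs in f(x, 5); the equation x =?= f(x, 5) has no finite solution.

FAIL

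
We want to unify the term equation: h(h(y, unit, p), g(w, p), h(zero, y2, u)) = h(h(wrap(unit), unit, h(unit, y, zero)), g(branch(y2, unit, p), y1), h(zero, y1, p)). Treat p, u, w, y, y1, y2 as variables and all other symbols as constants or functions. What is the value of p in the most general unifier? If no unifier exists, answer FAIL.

h(unit, wrap(unit), zero)

Decompose h/3: h(y, unit, p) = h(wrap(unit), unit, h(unit, y, zero)),  g(w, p) = g(branch(y2, unit, p), y1),  h(zero, y2, u) = h(zero, y1, p).
Decompose h/3: y = wrap(unit),  unit = unit,  p = h(unit, y, zero).
Bind y := wrap(unit); substituting into the one remaining equation that mentions y gives: p = h(unit, wrap(unit), zero).
Delete trivial equation unit = unit.
Bind p := h(unit, wrap(unit), zero); substituting into the remaining equations gives: g(w, h(unit, wrap(unit), zero)) = g(branch(y2, unit, h(unit, wrap(unit), zero)), y1),  h(zero, y2, u) = h(zero, y1, h(unit, wrap(unit), zero)).
Decompose g/2: w = branch(y2, unit, h(unit, wrap(unit), zero)),  h(unit, wrap(unit), zero) = y1.
Bind w := branch(y2, unit, h(unit, wrap(unit), zero)); no other remaining equation mentions w.
Bind y1 := h(unit, wrap(unit), zero); substituting into the remaining equation gives: h(zero, y2, u) = h(zero, h(unit, wrap(unit), zero), h(unit, wrap(unit), zero)).
Decompose h/3: zero = zero,  y2 = h(unit, wrap(unit), zero),  u = h(unit, wrap(unit), zero).
Delete trivial equation zero = zero.
Bind y2 := h(unit, wrap(unit), zero); no other remaining equation mentions y2. Substituting into the earlier binding gives w := branch(h(unit, wrap(unit), zero), unit, h(unit, wrap(unit), zero)).
Bind u := h(unit, wrap(unit), zero).
MGU = { y -> wrap(unit), p -> h(unit, wrap(unit), zero), w -> branch(h(unit, wrap(unit), zero), unit, h(unit, wrap(unit), zero)), y1 -> h(unit, wrap(unit), zero), y2 -> h(unit, wrap(unit), zero), u -> h(unit, wrap(unit), zero) }, so p -> h(unit, wrap(unit), zero).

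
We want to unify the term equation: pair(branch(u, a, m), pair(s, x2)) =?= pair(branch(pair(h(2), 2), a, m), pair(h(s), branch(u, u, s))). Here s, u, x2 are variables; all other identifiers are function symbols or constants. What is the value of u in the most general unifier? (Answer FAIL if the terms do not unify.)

Decompose pair/2: branch(u, a, m) =?= branch(pair(h(2), 2), a, m),  pair(s, x2) =?= pair(h(s), branch(u, u, s)).
Decompose branch/3: u =?= pair(h(2), 2),  a =?= a,  m =?= m.
Bind u := pair(h(2), 2); substituting into the one remaining equation that mentions u gives: pair(s, x2) =?= pair(h(s), branch(pair(h(2), 2), pair(h(2), 2), s)).
Delete trivial equation a =?= a.
Delete trivial equation m =?= m.
Decompose pair/2: s =?= h(s),  x2 =?= branch(pair(h(2), 2), pair(h(2), 2), s).
Occurs check fails: s occurs in h(s); the equation s =?= h(s) has no finite solution.

FAIL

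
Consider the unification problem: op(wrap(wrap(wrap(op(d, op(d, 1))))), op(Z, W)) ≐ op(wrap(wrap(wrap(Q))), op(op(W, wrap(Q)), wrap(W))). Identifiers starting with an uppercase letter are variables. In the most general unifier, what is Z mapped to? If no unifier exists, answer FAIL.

FAIL

Decompose op/2: wrap(wrap(wrap(op(d, op(d, 1))))) ≐ wrap(wrap(wrap(Q))),  op(Z, W) ≐ op(op(W, wrap(Q)), wrap(W)).
Decompose wrap/1: wrap(wrap(op(d, op(d, 1)))) ≐ wrap(wrap(Q)).
Decompose wrap/1: wrap(op(d, op(d, 1))) ≐ wrap(Q).
Decompose wrap/1: op(d, op(d, 1)) ≐ Q.
Bind Q := op(d, op(d, 1)); substituting into the remaining equation gives: op(Z, W) ≐ op(op(W, wrap(op(d, op(d, 1)))), wrap(W)).
Decompose op/2: Z ≐ op(W, wrap(op(d, op(d, 1)))),  W ≐ wrap(W).
Bind Z := op(W, wrap(op(d, op(d, 1)))); no other remaining equation mentions Z.
Occurs check fails: W occurs in wrap(W); the equation W ≐ wrap(W) has no finite solution.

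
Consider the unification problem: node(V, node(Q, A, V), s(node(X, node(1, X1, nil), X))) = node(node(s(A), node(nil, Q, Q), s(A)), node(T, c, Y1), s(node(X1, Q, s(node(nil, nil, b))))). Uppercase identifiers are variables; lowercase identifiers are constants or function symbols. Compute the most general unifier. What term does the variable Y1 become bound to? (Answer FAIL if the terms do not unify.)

node(s(c), node(nil, node(1, s(node(nil, nil, b)), nil), node(1, s(node(nil, nil, b)), nil)), s(c))

Decompose node/3: V = node(s(A), node(nil, Q, Q), s(A)),  node(Q, A, V) = node(T, c, Y1),  s(node(X, node(1, X1, nil), X)) = s(node(X1, Q, s(node(nil, nil, b)))).
Bind V := node(s(A), node(nil, Q, Q), s(A)); substituting into the one remaining equation that mentions V gives: node(Q, A, node(s(A), node(nil, Q, Q), s(A))) = node(T, c, Y1).
Decompose node/3: Q = T,  A = c,  node(s(A), node(nil, Q, Q), s(A)) = Y1.
Bind Q := T; substituting into the 2 remaining equations that mention Q gives: node(s(A), node(nil, T, T), s(A)) = Y1,  s(node(X, node(1, X1, nil), X)) = s(node(X1, T, s(node(nil, nil, b)))). Substituting into the earlier binding gives V := node(s(A), node(nil, T, T), s(A)).
Bind A := c; substituting into the one remaining equation that mentions A gives: node(s(c), node(nil, T, T), s(c)) = Y1. Substituting into the earlier binding gives V := node(s(c), node(nil, T, T), s(c)).
Bind Y1 := node(s(c), node(nil, T, T), s(c)); no other remaining equation mentions Y1.
Decompose s/1: node(X, node(1, X1, nil), X) = node(X1, T, s(node(nil, nil, b))).
Decompose node/3: X = X1,  node(1, X1, nil) = T,  X = s(node(nil, nil, b)).
Bind X := X1; substituting into the one remaining equation that mentions X gives: X1 = s(node(nil, nil, b)).
Bind T := node(1, X1, nil); no other remaining equation mentions T. Substituting into the earlier bindings gives V := node(s(c), node(nil, node(1, X1, nil), node(1, X1, nil)), s(c)), Q := node(1, X1, nil), Y1 := node(s(c), node(nil, node(1, X1, nil), node(1, X1, nil)), s(c)).
Bind X1 := s(node(nil, nil, b)). Substituting into the earlier bindings gives V := node(s(c), node(nil, node(1, s(node(nil, nil, b)), nil), node(1, s(node(nil, nil, b)), nil)), s(c)), Q := node(1, s(node(nil, nil, b)), nil), Y1 := node(s(c), node(nil, node(1, s(node(nil, nil, b)), nil), node(1, s(node(nil, nil, b)), nil)), s(c)), X := s(node(nil, nil, b)), T := node(1, s(node(nil, nil, b)), nil).
MGU = { V ↦ node(s(c), node(nil, node(1, s(node(nil, nil, b)), nil), node(1, s(node(nil, nil, b)), nil)), s(c)), Q ↦ node(1, s(node(nil, nil, b)), nil), A ↦ c, Y1 ↦ node(s(c), node(nil, node(1, s(node(nil, nil, b)), nil), node(1, s(node(nil, nil, b)), nil)), s(c)), X ↦ s(node(nil, nil, b)), T ↦ node(1, s(node(nil, nil, b)), nil), X1 ↦ s(node(nil, nil, b)) }, so Y1 ↦ node(s(c), node(nil, node(1, s(node(nil, nil, b)), nil), node(1, s(node(nil, nil, b)), nil)), s(c)).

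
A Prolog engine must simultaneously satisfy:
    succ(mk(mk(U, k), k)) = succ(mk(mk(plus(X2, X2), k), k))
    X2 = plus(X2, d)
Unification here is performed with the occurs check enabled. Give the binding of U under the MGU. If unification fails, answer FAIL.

FAIL

Decompose succ/1: mk(mk(U, k), k) = mk(mk(plus(X2, X2), k), k).
Decompose mk/2: mk(U, k) = mk(plus(X2, X2), k),  k = k.
Decompose mk/2: U = plus(X2, X2),  k = k.
Bind U := plus(X2, X2); no other remaining equation mentions U.
Delete trivial equation k = k.
Delete trivial equation k = k.
Occurs check fails: X2 occurs in plus(X2, d); the equation X2 = plus(X2, d) has no finite solution.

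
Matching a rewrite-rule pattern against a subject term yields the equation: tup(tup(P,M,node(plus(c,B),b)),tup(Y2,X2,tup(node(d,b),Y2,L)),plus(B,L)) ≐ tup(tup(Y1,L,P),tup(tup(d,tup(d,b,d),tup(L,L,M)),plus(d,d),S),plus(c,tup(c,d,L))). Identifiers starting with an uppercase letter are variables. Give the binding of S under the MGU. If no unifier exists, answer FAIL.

Decompose tup/3: tup(P,M,node(plus(c,B),b)) ≐ tup(Y1,L,P),  tup(Y2,X2,tup(node(d,b),Y2,L)) ≐ tup(tup(d,tup(d,b,d),tup(L,L,M)),plus(d,d),S),  plus(B,L) ≐ plus(c,tup(c,d,L)).
Decompose tup/3: P ≐ Y1,  M ≐ L,  node(plus(c,B),b) ≐ P.
Bind P := Y1; substituting into the one remaining equation that mentions P gives: node(plus(c,B),b) ≐ Y1.
Bind M := L; substituting into the one remaining equation that mentions M gives: tup(Y2,X2,tup(node(d,b),Y2,L)) ≐ tup(tup(d,tup(d,b,d),tup(L,L,L)),plus(d,d),S).
Bind Y1 := node(plus(c,B),b); no other remaining equation mentions Y1. Substituting into the earlier binding gives P := node(plus(c,B),b).
Decompose tup/3: Y2 ≐ tup(d,tup(d,b,d),tup(L,L,L)),  X2 ≐ plus(d,d),  tup(node(d,b),Y2,L) ≐ S.
Bind Y2 := tup(d,tup(d,b,d),tup(L,L,L)); substituting into the one remaining equation that mentions Y2 gives: tup(node(d,b),tup(d,tup(d,b,d),tup(L,L,L)),L) ≐ S.
Bind X2 := plus(d,d); no other remaining equation mentions X2.
Bind S := tup(node(d,b),tup(d,tup(d,b,d),tup(L,L,L)),L); no other remaining equation mentions S.
Decompose plus/2: B ≐ c,  L ≐ tup(c,d,L).
Bind B := c; no other remaining equation mentions B. Substituting into the earlier bindings gives P := node(plus(c,c),b), Y1 := node(plus(c,c),b).
Occurs check fails: L occurs in tup(c,d,L); the equation L ≐ tup(c,d,L) has no finite solution.

FAIL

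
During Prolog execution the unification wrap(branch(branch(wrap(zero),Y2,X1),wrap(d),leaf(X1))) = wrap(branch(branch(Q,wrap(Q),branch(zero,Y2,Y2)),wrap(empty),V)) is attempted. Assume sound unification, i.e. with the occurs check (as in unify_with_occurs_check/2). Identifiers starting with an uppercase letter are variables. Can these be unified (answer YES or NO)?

NO

Decompose wrap/1: branch(branch(wrap(zero),Y2,X1),wrap(d),leaf(X1)) = branch(branch(Q,wrap(Q),branch(zero,Y2,Y2)),wrap(empty),V).
Decompose branch/3: branch(wrap(zero),Y2,X1) = branch(Q,wrap(Q),branch(zero,Y2,Y2)),  wrap(d) = wrap(empty),  leaf(X1) = V.
Decompose branch/3: wrap(zero) = Q,  Y2 = wrap(Q),  X1 = branch(zero,Y2,Y2).
Bind Q := wrap(zero); substituting into the one remaining equation that mentions Q gives: Y2 = wrap(wrap(zero)).
Bind Y2 := wrap(wrap(zero)); substituting into the one remaining equation that mentions Y2 gives: X1 = branch(zero,wrap(wrap(zero)),wrap(wrap(zero))).
Bind X1 := branch(zero,wrap(wrap(zero)),wrap(wrap(zero))); substituting into the one remaining equation that mentions X1 gives: leaf(branch(zero,wrap(wrap(zero)),wrap(wrap(zero)))) = V.
Decompose wrap/1: d = empty.
Clash: constants d and empty differ; no unifier exists.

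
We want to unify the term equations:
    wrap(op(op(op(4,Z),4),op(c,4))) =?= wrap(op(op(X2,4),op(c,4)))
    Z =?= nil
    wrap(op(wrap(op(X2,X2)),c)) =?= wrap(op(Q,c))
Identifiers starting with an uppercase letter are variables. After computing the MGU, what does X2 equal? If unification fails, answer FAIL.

op(4,nil)

Decompose wrap/1: op(op(op(4,Z),4),op(c,4)) =?= op(op(X2,4),op(c,4)).
Decompose op/2: op(op(4,Z),4) =?= op(X2,4),  op(c,4) =?= op(c,4).
Decompose op/2: op(4,Z) =?= X2,  4 =?= 4.
Bind X2 := op(4,Z); substituting into the one remaining equation that mentions X2 gives: wrap(op(wrap(op(op(4,Z),op(4,Z))),c)) =?= wrap(op(Q,c)).
Delete trivial equation 4 =?= 4.
Delete trivial equation op(c,4) =?= op(c,4).
Bind Z := nil; substituting into the remaining equation gives: wrap(op(wrap(op(op(4,nil),op(4,nil))),c)) =?= wrap(op(Q,c)). Substituting into the earlier binding gives X2 := op(4,nil).
Decompose wrap/1: op(wrap(op(op(4,nil),op(4,nil))),c) =?= op(Q,c).
Decompose op/2: wrap(op(op(4,nil),op(4,nil))) =?= Q,  c =?= c.
Bind Q := wrap(op(op(4,nil),op(4,nil))); no other remaining equation mentions Q.
Delete trivial equation c =?= c.
MGU = { X2 ↦ op(4,nil), Z ↦ nil, Q ↦ wrap(op(op(4,nil),op(4,nil))) }, so X2 ↦ op(4,nil).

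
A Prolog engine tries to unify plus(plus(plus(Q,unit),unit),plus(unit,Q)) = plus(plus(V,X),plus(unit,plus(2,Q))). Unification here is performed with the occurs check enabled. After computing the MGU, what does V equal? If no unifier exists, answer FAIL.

Decompose plus/2: plus(plus(Q,unit),unit) = plus(V,X),  plus(unit,Q) = plus(unit,plus(2,Q)).
Decompose plus/2: plus(Q,unit) = V,  unit = X.
Bind V := plus(Q,unit); no other remaining equation mentions V.
Bind X := unit; no other remaining equation mentions X.
Decompose plus/2: unit = unit,  Q = plus(2,Q).
Delete trivial equation unit = unit.
Occurs check fails: Q occurs in plus(2,Q); the equation Q = plus(2,Q) has no finite solution.

FAIL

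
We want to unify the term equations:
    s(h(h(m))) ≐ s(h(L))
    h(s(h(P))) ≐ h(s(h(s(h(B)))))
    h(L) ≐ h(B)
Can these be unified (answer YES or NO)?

YES

Decompose s/1: h(h(m)) ≐ h(L).
Decompose h/1: h(m) ≐ L.
Bind L := h(m); substituting into the one remaining equation that mentions L gives: h(h(m)) ≐ h(B).
Decompose h/1: s(h(P)) ≐ s(h(s(h(B)))).
Decompose s/1: h(P) ≐ h(s(h(B))).
Decompose h/1: P ≐ s(h(B)).
Bind P := s(h(B)); no other remaining equation mentions P.
Decompose h/1: h(m) ≐ B.
Bind B := h(m). Substituting into the earlier binding gives P := s(h(h(m))).
No equations remain and no clash or occurs-check failure arose, so a unifier exists.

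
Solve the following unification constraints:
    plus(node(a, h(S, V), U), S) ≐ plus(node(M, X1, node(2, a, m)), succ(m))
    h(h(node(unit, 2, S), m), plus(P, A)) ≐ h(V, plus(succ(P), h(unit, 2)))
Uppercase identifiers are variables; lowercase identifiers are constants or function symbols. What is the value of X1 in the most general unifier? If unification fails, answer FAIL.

Decompose plus/2: node(a, h(S, V), U) ≐ node(M, X1, node(2, a, m)),  S ≐ succ(m).
Decompose node/3: a ≐ M,  h(S, V) ≐ X1,  U ≐ node(2, a, m).
Bind M := a; no other remaining equation mentions M.
Bind X1 := h(S, V); no other remaining equation mentions X1.
Bind U := node(2, a, m); no other remaining equation mentions U.
Bind S := succ(m); substituting into the remaining equation gives: h(h(node(unit, 2, succ(m)), m), plus(P, A)) ≐ h(V, plus(succ(P), h(unit, 2))). Substituting into the earlier binding gives X1 := h(succ(m), V).
Decompose h/2: h(node(unit, 2, succ(m)), m) ≐ V,  plus(P, A) ≐ plus(succ(P), h(unit, 2)).
Bind V := h(node(unit, 2, succ(m)), m); no other remaining equation mentions V. Substituting into the earlier binding gives X1 := h(succ(m), h(node(unit, 2, succ(m)), m)).
Decompose plus/2: P ≐ succ(P),  A ≐ h(unit, 2).
Occurs check fails: P occurs in succ(P); the equation P ≐ succ(P) has no finite solution.

FAIL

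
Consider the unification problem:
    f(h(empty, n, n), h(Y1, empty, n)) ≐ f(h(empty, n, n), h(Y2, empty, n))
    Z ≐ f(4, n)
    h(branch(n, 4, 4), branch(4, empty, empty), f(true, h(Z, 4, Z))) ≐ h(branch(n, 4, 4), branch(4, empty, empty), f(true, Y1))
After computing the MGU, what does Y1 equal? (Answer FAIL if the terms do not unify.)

Decompose f/2: h(empty, n, n) ≐ h(empty, n, n),  h(Y1, empty, n) ≐ h(Y2, empty, n).
Delete trivial equation h(empty, n, n) ≐ h(empty, n, n).
Decompose h/3: Y1 ≐ Y2,  empty ≐ empty,  n ≐ n.
Bind Y1 := Y2; substituting into the one remaining equation that mentions Y1 gives: h(branch(n, 4, 4), branch(4, empty, empty), f(true, h(Z, 4, Z))) ≐ h(branch(n, 4, 4), branch(4, empty, empty), f(true, Y2)).
Delete trivial equation empty ≐ empty.
Delete trivial equation n ≐ n.
Bind Z := f(4, n); substituting into the remaining equation gives: h(branch(n, 4, 4), branch(4, empty, empty), f(true, h(f(4, n), 4, f(4, n)))) ≐ h(branch(n, 4, 4), branch(4, empty, empty), f(true, Y2)).
Decompose h/3: branch(n, 4, 4) ≐ branch(n, 4, 4),  branch(4, empty, empty) ≐ branch(4, empty, empty),  f(true, h(f(4, n), 4, f(4, n))) ≐ f(true, Y2).
Delete trivial equation branch(n, 4, 4) ≐ branch(n, 4, 4).
Delete trivial equation branch(4, empty, empty) ≐ branch(4, empty, empty).
Decompose f/2: true ≐ true,  h(f(4, n), 4, f(4, n)) ≐ Y2.
Delete trivial equation true ≐ true.
Bind Y2 := h(f(4, n), 4, f(4, n)). Substituting into the earlier binding gives Y1 := h(f(4, n), 4, f(4, n)).
MGU = { Y1 -> h(f(4, n), 4, f(4, n)), Z -> f(4, n), Y2 -> h(f(4, n), 4, f(4, n)) }, so Y1 -> h(f(4, n), 4, f(4, n)).

h(f(4, n), 4, f(4, n))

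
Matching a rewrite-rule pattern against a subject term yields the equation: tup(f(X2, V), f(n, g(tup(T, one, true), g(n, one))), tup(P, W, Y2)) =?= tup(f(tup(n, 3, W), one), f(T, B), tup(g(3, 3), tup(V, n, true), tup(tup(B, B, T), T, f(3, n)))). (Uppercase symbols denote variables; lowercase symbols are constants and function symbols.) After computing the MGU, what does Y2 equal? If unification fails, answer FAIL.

Decompose tup/3: f(X2, V) =?= f(tup(n, 3, W), one),  f(n, g(tup(T, one, true), g(n, one))) =?= f(T, B),  tup(P, W, Y2) =?= tup(g(3, 3), tup(V, n, true), tup(tup(B, B, T), T, f(3, n))).
Decompose f/2: X2 =?= tup(n, 3, W),  V =?= one.
Bind X2 := tup(n, 3, W); no other remaining equation mentions X2.
Bind V := one; substituting into the one remaining equation that mentions V gives: tup(P, W, Y2) =?= tup(g(3, 3), tup(one, n, true), tup(tup(B, B, T), T, f(3, n))).
Decompose f/2: n =?= T,  g(tup(T, one, true), g(n, one)) =?= B.
Bind T := n; substituting into the remaining equations gives: g(tup(n, one, true), g(n, one)) =?= B,  tup(P, W, Y2) =?= tup(g(3, 3), tup(one, n, true), tup(tup(B, B, n), n, f(3, n))).
Bind B := g(tup(n, one, true), g(n, one)); substituting into the remaining equation gives: tup(P, W, Y2) =?= tup(g(3, 3), tup(one, n, true), tup(tup(g(tup(n, one, true), g(n, one)), g(tup(n, one, true), g(n, one)), n), n, f(3, n))).
Decompose tup/3: P =?= g(3, 3),  W =?= tup(one, n, true),  Y2 =?= tup(tup(g(tup(n, one, true), g(n, one)), g(tup(n, one, true), g(n, one)), n), n, f(3, n)).
Bind P := g(3, 3); no other remaining equation mentions P.
Bind W := tup(one, n, true); no other remaining equation mentions W. Substituting into the earlier binding gives X2 := tup(n, 3, tup(one, n, true)).
Bind Y2 := tup(tup(g(tup(n, one, true), g(n, one)), g(tup(n, one, true), g(n, one)), n), n, f(3, n)).
MGU = { X2 := tup(n, 3, tup(one, n, true)), V := one, T := n, B := g(tup(n, one, true), g(n, one)), P := g(3, 3), W := tup(one, n, true), Y2 := tup(tup(g(tup(n, one, true), g(n, one)), g(tup(n, one, true), g(n, one)), n), n, f(3, n)) }, so Y2 := tup(tup(g(tup(n, one, true), g(n, one)), g(tup(n, one, true), g(n, one)), n), n, f(3, n)).

tup(tup(g(tup(n, one, true), g(n, one)), g(tup(n, one, true), g(n, one)), n), n, f(3, n))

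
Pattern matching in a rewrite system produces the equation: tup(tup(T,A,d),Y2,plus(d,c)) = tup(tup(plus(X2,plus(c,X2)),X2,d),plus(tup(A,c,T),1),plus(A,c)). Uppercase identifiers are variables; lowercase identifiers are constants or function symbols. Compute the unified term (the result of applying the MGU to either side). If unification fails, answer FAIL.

Decompose tup/3: tup(T,A,d) = tup(plus(X2,plus(c,X2)),X2,d),  Y2 = plus(tup(A,c,T),1),  plus(d,c) = plus(A,c).
Decompose tup/3: T = plus(X2,plus(c,X2)),  A = X2,  d = d.
Bind T := plus(X2,plus(c,X2)); substituting into the one remaining equation that mentions T gives: Y2 = plus(tup(A,c,plus(X2,plus(c,X2))),1).
Bind A := X2; substituting into the 2 remaining equations that mention A gives: Y2 = plus(tup(X2,c,plus(X2,plus(c,X2))),1),  plus(d,c) = plus(X2,c).
Delete trivial equation d = d.
Bind Y2 := plus(tup(X2,c,plus(X2,plus(c,X2))),1); no other remaining equation mentions Y2.
Decompose plus/2: d = X2,  c = c.
Bind X2 := d; no other remaining equation mentions X2. Substituting into the earlier bindings gives T := plus(d,plus(c,d)), A := d, Y2 := plus(tup(d,c,plus(d,plus(c,d))),1).
Delete trivial equation c = c.
Applying the MGU to either side gives tup(tup(plus(d,plus(c,d)),d,d),plus(tup(d,c,plus(d,plus(c,d))),1),plus(d,c)).

tup(tup(plus(d,plus(c,d)),d,d),plus(tup(d,c,plus(d,plus(c,d))),1),plus(d,c))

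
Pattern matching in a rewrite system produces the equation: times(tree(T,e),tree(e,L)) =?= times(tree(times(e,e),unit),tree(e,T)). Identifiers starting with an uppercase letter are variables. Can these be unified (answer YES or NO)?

NO

Decompose times/2: tree(T,e) =?= tree(times(e,e),unit),  tree(e,L) =?= tree(e,T).
Decompose tree/2: T =?= times(e,e),  e =?= unit.
Bind T := times(e,e); substituting into the one remaining equation that mentions T gives: tree(e,L) =?= tree(e,times(e,e)).
Clash: constants e and unit differ; no unifier exists.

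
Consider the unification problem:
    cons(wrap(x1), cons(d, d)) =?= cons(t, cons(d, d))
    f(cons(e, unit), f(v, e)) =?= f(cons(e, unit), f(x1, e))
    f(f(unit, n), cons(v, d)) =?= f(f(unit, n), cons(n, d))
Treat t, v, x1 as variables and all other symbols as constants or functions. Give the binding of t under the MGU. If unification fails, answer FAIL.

wrap(n)

Decompose cons/2: wrap(x1) =?= t,  cons(d, d) =?= cons(d, d).
Bind t := wrap(x1); no other remaining equation mentions t.
Delete trivial equation cons(d, d) =?= cons(d, d).
Decompose f/2: cons(e, unit) =?= cons(e, unit),  f(v, e) =?= f(x1, e).
Delete trivial equation cons(e, unit) =?= cons(e, unit).
Decompose f/2: v =?= x1,  e =?= e.
Bind v := x1; substituting into the one remaining equation that mentions v gives: f(f(unit, n), cons(x1, d)) =?= f(f(unit, n), cons(n, d)).
Delete trivial equation e =?= e.
Decompose f/2: f(unit, n) =?= f(unit, n),  cons(x1, d) =?= cons(n, d).
Delete trivial equation f(unit, n) =?= f(unit, n).
Decompose cons/2: x1 =?= n,  d =?= d.
Bind x1 := n; no other remaining equation mentions x1. Substituting into the earlier bindings gives t := wrap(n), v := n.
Delete trivial equation d =?= d.
MGU = { t -> wrap(n), v -> n, x1 -> n }, so t -> wrap(n).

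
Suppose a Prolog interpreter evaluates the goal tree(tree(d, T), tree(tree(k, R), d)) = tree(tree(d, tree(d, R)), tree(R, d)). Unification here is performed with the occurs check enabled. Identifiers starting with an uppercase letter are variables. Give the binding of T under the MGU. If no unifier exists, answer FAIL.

Decompose tree/2: tree(d, T) = tree(d, tree(d, R)),  tree(tree(k, R), d) = tree(R, d).
Decompose tree/2: d = d,  T = tree(d, R).
Delete trivial equation d = d.
Bind T := tree(d, R); no other remaining equation mentions T.
Decompose tree/2: tree(k, R) = R,  d = d.
Occurs check fails: R occurs in tree(k, R); the equation R = tree(k, R) has no finite solution.

FAIL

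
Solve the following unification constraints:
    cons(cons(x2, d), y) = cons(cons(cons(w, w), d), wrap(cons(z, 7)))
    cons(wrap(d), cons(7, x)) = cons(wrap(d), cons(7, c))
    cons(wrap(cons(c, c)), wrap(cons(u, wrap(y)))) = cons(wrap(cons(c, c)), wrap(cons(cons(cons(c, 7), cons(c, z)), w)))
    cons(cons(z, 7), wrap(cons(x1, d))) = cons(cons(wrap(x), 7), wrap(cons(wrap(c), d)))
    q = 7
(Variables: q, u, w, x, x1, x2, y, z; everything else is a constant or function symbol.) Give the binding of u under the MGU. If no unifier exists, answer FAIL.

cons(cons(c, 7), cons(c, wrap(c)))

Decompose cons/2: cons(x2, d) = cons(cons(w, w), d),  y = wrap(cons(z, 7)).
Decompose cons/2: x2 = cons(w, w),  d = d.
Bind x2 := cons(w, w); no other remaining equation mentions x2.
Delete trivial equation d = d.
Bind y := wrap(cons(z, 7)); substituting into the one remaining equation that mentions y gives: cons(wrap(cons(c, c)), wrap(cons(u, wrap(wrap(cons(z, 7)))))) = cons(wrap(cons(c, c)), wrap(cons(cons(cons(c, 7), cons(c, z)), w))).
Decompose cons/2: wrap(d) = wrap(d),  cons(7, x) = cons(7, c).
Delete trivial equation wrap(d) = wrap(d).
Decompose cons/2: 7 = 7,  x = c.
Delete trivial equation 7 = 7.
Bind x := c; substituting into the one remaining equation that mentions x gives: cons(cons(z, 7), wrap(cons(x1, d))) = cons(cons(wrap(c), 7), wrap(cons(wrap(c), d))).
Decompose cons/2: wrap(cons(c, c)) = wrap(cons(c, c)),  wrap(cons(u, wrap(wrap(cons(z, 7))))) = wrap(cons(cons(cons(c, 7), cons(c, z)), w)).
Delete trivial equation wrap(cons(c, c)) = wrap(cons(c, c)).
Decompose wrap/1: cons(u, wrap(wrap(cons(z, 7)))) = cons(cons(cons(c, 7), cons(c, z)), w).
Decompose cons/2: u = cons(cons(c, 7), cons(c, z)),  wrap(wrap(cons(z, 7))) = w.
Bind u := cons(cons(c, 7), cons(c, z)); no other remaining equation mentions u.
Bind w := wrap(wrap(cons(z, 7))); no other remaining equation mentions w. Substituting into the earlier binding gives x2 := cons(wrap(wrap(cons(z, 7))), wrap(wrap(cons(z, 7)))).
Decompose cons/2: cons(z, 7) = cons(wrap(c), 7),  wrap(cons(x1, d)) = wrap(cons(wrap(c), d)).
Decompose cons/2: z = wrap(c),  7 = 7.
Bind z := wrap(c); no other remaining equation mentions z. Substituting into the earlier bindings gives x2 := cons(wrap(wrap(cons(wrap(c), 7))), wrap(wrap(cons(wrap(c), 7)))), y := wrap(cons(wrap(c), 7)), u := cons(cons(c, 7), cons(c, wrap(c))), w := wrap(wrap(cons(wrap(c), 7))).
Delete trivial equation 7 = 7.
Decompose wrap/1: cons(x1, d) = cons(wrap(c), d).
Decompose cons/2: x1 = wrap(c),  d = d.
Bind x1 := wrap(c); no other remaining equation mentions x1.
Delete trivial equation d = d.
Bind q := 7.
MGU = { x2 ↦ cons(wrap(wrap(cons(wrap(c), 7))), wrap(wrap(cons(wrap(c), 7)))), y ↦ wrap(cons(wrap(c), 7)), x ↦ c, u ↦ cons(cons(c, 7), cons(c, wrap(c))), w ↦ wrap(wrap(cons(wrap(c), 7))), z ↦ wrap(c), x1 ↦ wrap(c), q ↦ 7 }, so u ↦ cons(cons(c, 7), cons(c, wrap(c))).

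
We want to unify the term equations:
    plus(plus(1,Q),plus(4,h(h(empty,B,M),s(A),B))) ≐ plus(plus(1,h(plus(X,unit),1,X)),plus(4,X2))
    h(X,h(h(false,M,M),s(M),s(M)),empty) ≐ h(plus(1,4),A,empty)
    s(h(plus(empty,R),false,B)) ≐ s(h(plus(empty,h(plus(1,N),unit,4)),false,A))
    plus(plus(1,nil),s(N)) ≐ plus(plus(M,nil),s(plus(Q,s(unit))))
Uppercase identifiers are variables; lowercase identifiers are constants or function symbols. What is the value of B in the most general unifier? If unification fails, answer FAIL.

h(h(false,1,1),s(1),s(1))

Decompose plus/2: plus(1,Q) ≐ plus(1,h(plus(X,unit),1,X)),  plus(4,h(h(empty,B,M),s(A),B)) ≐ plus(4,X2).
Decompose plus/2: 1 ≐ 1,  Q ≐ h(plus(X,unit),1,X).
Delete trivial equation 1 ≐ 1.
Bind Q := h(plus(X,unit),1,X); substituting into the one remaining equation that mentions Q gives: plus(plus(1,nil),s(N)) ≐ plus(plus(M,nil),s(plus(h(plus(X,unit),1,X),s(unit)))).
Decompose plus/2: 4 ≐ 4,  h(h(empty,B,M),s(A),B) ≐ X2.
Delete trivial equation 4 ≐ 4.
Bind X2 := h(h(empty,B,M),s(A),B); no other remaining equation mentions X2.
Decompose h/3: X ≐ plus(1,4),  h(h(false,M,M),s(M),s(M)) ≐ A,  empty ≐ empty.
Bind X := plus(1,4); substituting into the one remaining equation that mentions X gives: plus(plus(1,nil),s(N)) ≐ plus(plus(M,nil),s(plus(h(plus(plus(1,4),unit),1,plus(1,4)),s(unit)))). Substituting into the earlier binding gives Q := h(plus(plus(1,4),unit),1,plus(1,4)).
Bind A := h(h(false,M,M),s(M),s(M)); substituting into the one remaining equation that mentions A gives: s(h(plus(empty,R),false,B)) ≐ s(h(plus(empty,h(plus(1,N),unit,4)),false,h(h(false,M,M),s(M),s(M)))). Substituting into the earlier binding gives X2 := h(h(empty,B,M),s(h(h(false,M,M),s(M),s(M))),B).
Delete trivial equation empty ≐ empty.
Decompose s/1: h(plus(empty,R),false,B) ≐ h(plus(empty,h(plus(1,N),unit,4)),false,h(h(false,M,M),s(M),s(M))).
Decompose h/3: plus(empty,R) ≐ plus(empty,h(plus(1,N),unit,4)),  false ≐ false,  B ≐ h(h(false,M,M),s(M),s(M)).
Decompose plus/2: empty ≐ empty,  R ≐ h(plus(1,N),unit,4).
Delete trivial equation empty ≐ empty.
Bind R := h(plus(1,N),unit,4); no other remaining equation mentions R.
Delete trivial equation false ≐ false.
Bind B := h(h(false,M,M),s(M),s(M)); no other remaining equation mentions B. Substituting into the earlier binding gives X2 := h(h(empty,h(h(false,M,M),s(M),s(M)),M),s(h(h(false,M,M),s(M),s(M))),h(h(false,M,M),s(M),s(M))).
Decompose plus/2: plus(1,nil) ≐ plus(M,nil),  s(N) ≐ s(plus(h(plus(plus(1,4),unit),1,plus(1,4)),s(unit))).
Decompose plus/2: 1 ≐ M,  nil ≐ nil.
Bind M := 1; no other remaining equation mentions M. Substituting into the earlier bindings gives X2 := h(h(empty,h(h(false,1,1),s(1),s(1)),1),s(h(h(false,1,1),s(1),s(1))),h(h(false,1,1),s(1),s(1))), A := h(h(false,1,1),s(1),s(1)), B := h(h(false,1,1),s(1),s(1)).
Delete trivial equation nil ≐ nil.
Decompose s/1: N ≐ plus(h(plus(plus(1,4),unit),1,plus(1,4)),s(unit)).
Bind N := plus(h(plus(plus(1,4),unit),1,plus(1,4)),s(unit)). Substituting into the earlier binding gives R := h(plus(1,plus(h(plus(plus(1,4),unit),1,plus(1,4)),s(unit))),unit,4).
MGU = { Q ↦ h(plus(plus(1,4),unit),1,plus(1,4)), X2 ↦ h(h(empty,h(h(false,1,1),s(1),s(1)),1),s(h(h(false,1,1),s(1),s(1))),h(h(false,1,1),s(1),s(1))), X ↦ plus(1,4), A ↦ h(h(false,1,1),s(1),s(1)), R ↦ h(plus(1,plus(h(plus(plus(1,4),unit),1,plus(1,4)),s(unit))),unit,4), B ↦ h(h(false,1,1),s(1),s(1)), M ↦ 1, N ↦ plus(h(plus(plus(1,4),unit),1,plus(1,4)),s(unit)) }, so B ↦ h(h(false,1,1),s(1),s(1)).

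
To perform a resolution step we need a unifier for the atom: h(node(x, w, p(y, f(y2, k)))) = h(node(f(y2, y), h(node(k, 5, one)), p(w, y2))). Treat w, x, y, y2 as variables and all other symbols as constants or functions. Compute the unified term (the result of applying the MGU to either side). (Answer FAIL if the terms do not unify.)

FAIL

Decompose h/1: node(x, w, p(y, f(y2, k))) = node(f(y2, y), h(node(k, 5, one)), p(w, y2)).
Decompose node/3: x = f(y2, y),  w = h(node(k, 5, one)),  p(y, f(y2, k)) = p(w, y2).
Bind x := f(y2, y); no other remaining equation mentions x.
Bind w := h(node(k, 5, one)); substituting into the remaining equation gives: p(y, f(y2, k)) = p(h(node(k, 5, one)), y2).
Decompose p/2: y = h(node(k, 5, one)),  f(y2, k) = y2.
Bind y := h(node(k, 5, one)); no other remaining equation mentions y. Substituting into the earlier binding gives x := f(y2, h(node(k, 5, one))).
Occurs check fails: y2 occurs in f(y2, k); the equation y2 = f(y2, k) has no finite solution.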